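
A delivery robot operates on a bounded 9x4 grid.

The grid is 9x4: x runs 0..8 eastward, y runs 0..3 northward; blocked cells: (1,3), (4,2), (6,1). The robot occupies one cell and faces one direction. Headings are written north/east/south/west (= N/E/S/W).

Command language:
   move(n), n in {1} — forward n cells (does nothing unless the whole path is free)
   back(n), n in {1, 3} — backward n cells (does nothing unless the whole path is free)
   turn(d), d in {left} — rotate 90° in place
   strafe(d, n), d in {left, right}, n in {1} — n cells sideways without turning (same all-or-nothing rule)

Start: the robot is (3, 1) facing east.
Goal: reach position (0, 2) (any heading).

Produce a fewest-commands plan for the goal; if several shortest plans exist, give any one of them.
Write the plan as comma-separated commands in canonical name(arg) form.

back(3), strafe(left, 1)

begin: (3, 1) facing east
1. back(3) → (0, 1) facing east
2. strafe(left, 1) → (0, 2) facing east
minimal: 2 command(s), checked below 2.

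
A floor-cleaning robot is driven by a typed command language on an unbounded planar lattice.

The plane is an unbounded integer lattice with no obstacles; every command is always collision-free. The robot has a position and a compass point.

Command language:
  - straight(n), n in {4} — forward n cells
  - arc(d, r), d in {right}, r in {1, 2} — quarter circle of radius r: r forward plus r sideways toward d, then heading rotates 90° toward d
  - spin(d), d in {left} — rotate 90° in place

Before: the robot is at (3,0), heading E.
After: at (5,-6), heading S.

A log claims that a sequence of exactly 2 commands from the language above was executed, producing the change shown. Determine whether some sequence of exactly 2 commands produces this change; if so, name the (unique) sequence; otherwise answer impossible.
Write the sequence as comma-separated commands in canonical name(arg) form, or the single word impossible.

arc(right, 2), straight(4)

key: cell and facing (now S) both changed — the 2 commands mix motion and turning
t0: at (3,0), heading E
1. arc(right, 2) → at (5,-2), heading S
2. straight(4) → at (5,-6), heading S
no other 2-command option fits: unique.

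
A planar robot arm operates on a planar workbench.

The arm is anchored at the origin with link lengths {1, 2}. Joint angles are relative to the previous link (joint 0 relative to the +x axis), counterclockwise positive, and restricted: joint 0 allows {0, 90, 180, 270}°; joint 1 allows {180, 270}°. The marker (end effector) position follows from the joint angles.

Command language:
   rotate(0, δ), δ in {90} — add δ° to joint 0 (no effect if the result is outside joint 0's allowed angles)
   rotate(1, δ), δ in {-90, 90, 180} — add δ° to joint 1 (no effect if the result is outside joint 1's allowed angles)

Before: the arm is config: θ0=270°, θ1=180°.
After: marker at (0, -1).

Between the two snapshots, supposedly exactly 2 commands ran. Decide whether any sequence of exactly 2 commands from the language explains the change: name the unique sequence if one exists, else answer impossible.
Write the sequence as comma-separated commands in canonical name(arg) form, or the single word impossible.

rotate(0, 90), rotate(0, 90)

initial: config: θ0=270°, θ1=180°
[1] after rotate(0, 90): config: θ0=0°, θ1=180°
[2] after rotate(0, 90): config: θ0=90°, θ1=180°
uniquely the one of 16 2-step routes that fits.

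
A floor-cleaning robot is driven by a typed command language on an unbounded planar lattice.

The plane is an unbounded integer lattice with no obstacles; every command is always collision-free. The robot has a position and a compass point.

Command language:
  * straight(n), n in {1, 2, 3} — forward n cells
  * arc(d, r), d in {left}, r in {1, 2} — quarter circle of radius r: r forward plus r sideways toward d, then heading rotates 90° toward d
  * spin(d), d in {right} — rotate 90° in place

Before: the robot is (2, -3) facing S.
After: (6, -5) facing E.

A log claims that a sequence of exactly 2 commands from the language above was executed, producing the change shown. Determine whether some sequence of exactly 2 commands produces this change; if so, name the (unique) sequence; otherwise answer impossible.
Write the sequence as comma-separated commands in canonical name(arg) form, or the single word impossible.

key: cell and facing (now E) both changed — the 2 commands mix motion and turning
start: (2, -3) facing S
[1] after arc(left, 2): (4, -5) facing E
[2] after straight(2): (6, -5) facing E
no rival 2-sequence matches.

arc(left, 2), straight(2)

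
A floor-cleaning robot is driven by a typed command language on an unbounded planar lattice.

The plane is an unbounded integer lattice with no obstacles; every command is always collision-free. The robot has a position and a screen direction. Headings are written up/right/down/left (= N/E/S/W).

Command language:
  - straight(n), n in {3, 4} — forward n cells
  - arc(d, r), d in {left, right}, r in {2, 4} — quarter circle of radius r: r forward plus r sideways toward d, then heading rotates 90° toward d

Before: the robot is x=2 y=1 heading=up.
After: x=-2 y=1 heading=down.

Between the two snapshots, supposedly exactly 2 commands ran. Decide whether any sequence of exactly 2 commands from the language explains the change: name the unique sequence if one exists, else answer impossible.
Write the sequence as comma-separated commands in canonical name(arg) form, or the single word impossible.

arc(left, 2), arc(left, 2)

key: position moved to (-2,1) AND the heading swung to S — translation plus rotation needed
begin: x=2 y=1 heading=up
step 1 (arc(left, 2)): x=0 y=3 heading=left
step 2 (arc(left, 2)): x=-2 y=1 heading=down
uniquely the one of 36 2-step routes that fits.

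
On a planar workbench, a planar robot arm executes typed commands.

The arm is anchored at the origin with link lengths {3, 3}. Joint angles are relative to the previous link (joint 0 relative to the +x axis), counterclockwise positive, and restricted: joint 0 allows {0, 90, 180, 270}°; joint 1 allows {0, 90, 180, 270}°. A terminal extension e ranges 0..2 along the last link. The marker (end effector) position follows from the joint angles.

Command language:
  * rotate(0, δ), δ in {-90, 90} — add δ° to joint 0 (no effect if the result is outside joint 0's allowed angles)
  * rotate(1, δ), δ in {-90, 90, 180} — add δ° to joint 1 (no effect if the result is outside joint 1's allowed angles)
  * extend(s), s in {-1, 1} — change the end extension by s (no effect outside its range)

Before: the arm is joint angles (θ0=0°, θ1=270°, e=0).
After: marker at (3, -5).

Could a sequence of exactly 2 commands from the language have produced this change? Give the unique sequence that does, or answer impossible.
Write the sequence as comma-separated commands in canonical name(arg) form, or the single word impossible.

extend(1), extend(1)

from: joint angles (θ0=0°, θ1=270°, e=0)
t=1 extend(1) ⇒ joint angles (θ0=0°, θ1=270°, e=1)
t=2 extend(1) ⇒ joint angles (θ0=0°, θ1=270°, e=2)
no other 2-command option fits: unique.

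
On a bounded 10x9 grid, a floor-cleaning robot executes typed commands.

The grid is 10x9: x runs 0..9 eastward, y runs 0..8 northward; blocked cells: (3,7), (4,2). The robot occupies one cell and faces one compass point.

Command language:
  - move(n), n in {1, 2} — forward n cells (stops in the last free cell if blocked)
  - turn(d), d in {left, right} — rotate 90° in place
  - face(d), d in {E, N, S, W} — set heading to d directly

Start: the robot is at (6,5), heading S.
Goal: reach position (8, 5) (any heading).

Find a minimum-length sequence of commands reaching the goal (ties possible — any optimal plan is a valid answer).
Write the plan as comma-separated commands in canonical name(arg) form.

begin: at (6,5), heading S
[1] after turn(left): at (6,5), heading E
[2] after move(2): at (8,5), heading E
no 1-step plan works, so 2 is optimal.

turn(left), move(2)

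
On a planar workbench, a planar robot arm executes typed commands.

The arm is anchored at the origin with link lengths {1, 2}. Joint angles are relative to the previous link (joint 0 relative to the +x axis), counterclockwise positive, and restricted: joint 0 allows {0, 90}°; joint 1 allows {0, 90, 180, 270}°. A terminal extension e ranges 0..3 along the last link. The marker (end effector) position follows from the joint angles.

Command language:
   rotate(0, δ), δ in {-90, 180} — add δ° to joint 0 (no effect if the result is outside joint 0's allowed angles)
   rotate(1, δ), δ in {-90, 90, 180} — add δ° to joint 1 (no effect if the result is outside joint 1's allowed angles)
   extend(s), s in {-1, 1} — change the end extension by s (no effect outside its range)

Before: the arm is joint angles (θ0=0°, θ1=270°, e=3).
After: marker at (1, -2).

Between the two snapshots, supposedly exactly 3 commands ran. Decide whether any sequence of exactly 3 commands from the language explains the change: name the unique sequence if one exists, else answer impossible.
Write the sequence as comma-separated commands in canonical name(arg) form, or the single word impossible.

extend(-1), extend(-1), extend(-1)

initial: joint angles (θ0=0°, θ1=270°, e=3)
t=1 extend(-1) ⇒ joint angles (θ0=0°, θ1=270°, e=2)
t=2 extend(-1) ⇒ joint angles (θ0=0°, θ1=270°, e=1)
t=3 extend(-1) ⇒ joint angles (θ0=0°, θ1=270°, e=0)
no other 3-command option fits: unique.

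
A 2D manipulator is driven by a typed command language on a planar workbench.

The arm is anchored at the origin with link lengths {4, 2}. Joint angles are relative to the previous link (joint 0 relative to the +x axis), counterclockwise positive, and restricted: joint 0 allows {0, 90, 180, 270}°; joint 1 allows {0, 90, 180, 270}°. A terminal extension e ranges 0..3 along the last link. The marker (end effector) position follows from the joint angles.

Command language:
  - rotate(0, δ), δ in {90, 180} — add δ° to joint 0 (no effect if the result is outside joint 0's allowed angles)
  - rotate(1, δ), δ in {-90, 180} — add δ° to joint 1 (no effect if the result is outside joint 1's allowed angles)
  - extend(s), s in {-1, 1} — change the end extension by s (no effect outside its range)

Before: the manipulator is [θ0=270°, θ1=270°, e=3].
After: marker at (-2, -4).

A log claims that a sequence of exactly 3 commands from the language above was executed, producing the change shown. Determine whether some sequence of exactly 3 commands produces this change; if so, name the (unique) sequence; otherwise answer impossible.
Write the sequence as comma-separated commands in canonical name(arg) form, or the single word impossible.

extend(-1), extend(-1), extend(-1)

t0: [θ0=270°, θ1=270°, e=3]
[1] after extend(-1): [θ0=270°, θ1=270°, e=2]
[2] after extend(-1): [θ0=270°, θ1=270°, e=1]
[3] after extend(-1): [θ0=270°, θ1=270°, e=0]
all 216 alternatives checked — unique.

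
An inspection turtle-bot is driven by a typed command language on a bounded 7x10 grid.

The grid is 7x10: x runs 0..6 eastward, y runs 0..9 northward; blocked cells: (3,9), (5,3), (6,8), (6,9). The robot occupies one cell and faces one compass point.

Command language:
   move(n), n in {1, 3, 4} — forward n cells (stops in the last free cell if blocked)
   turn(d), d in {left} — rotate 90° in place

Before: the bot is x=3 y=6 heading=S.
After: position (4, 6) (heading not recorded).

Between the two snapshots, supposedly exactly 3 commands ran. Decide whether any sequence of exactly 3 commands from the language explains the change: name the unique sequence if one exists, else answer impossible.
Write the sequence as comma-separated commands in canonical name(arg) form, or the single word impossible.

turn(left), move(1), turn(left)

begin: x=3 y=6 heading=S
step 1 (turn(left)): x=3 y=6 heading=E
step 2 (move(1)): x=4 y=6 heading=E
step 3 (turn(left)): x=4 y=6 heading=N
all 64 alternatives checked — unique.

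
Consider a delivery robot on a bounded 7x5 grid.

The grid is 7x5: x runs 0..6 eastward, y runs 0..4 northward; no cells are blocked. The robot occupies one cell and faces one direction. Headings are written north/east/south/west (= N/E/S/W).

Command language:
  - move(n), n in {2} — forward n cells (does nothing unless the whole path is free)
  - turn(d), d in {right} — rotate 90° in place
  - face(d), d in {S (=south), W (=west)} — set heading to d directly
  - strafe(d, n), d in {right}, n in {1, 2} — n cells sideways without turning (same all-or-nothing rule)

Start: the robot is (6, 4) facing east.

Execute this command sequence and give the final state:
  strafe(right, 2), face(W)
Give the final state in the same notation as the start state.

initial: (6, 4) facing east
step 1 (strafe(right, 2)): (6, 2) facing east
step 2 (face(W)): (6, 2) facing west

(6, 2) facing west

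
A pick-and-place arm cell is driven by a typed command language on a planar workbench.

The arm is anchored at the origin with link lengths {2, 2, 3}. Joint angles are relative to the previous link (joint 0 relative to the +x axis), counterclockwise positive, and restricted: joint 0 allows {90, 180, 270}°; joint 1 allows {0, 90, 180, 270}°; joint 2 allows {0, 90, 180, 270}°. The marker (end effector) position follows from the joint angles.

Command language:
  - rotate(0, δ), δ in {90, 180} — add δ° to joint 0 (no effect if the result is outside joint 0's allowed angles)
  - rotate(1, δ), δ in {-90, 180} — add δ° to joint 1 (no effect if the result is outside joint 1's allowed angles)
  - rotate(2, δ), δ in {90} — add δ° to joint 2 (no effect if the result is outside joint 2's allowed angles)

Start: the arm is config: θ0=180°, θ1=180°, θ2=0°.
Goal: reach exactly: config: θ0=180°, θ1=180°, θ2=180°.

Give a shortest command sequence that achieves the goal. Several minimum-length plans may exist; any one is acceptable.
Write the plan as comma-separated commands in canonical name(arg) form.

t0: config: θ0=180°, θ1=180°, θ2=0°
step 1 (rotate(2, 90)): config: θ0=180°, θ1=180°, θ2=90°
step 2 (rotate(2, 90)): config: θ0=180°, θ1=180°, θ2=180°
shorter routes all fall short; 2 is best.

rotate(2, 90), rotate(2, 90)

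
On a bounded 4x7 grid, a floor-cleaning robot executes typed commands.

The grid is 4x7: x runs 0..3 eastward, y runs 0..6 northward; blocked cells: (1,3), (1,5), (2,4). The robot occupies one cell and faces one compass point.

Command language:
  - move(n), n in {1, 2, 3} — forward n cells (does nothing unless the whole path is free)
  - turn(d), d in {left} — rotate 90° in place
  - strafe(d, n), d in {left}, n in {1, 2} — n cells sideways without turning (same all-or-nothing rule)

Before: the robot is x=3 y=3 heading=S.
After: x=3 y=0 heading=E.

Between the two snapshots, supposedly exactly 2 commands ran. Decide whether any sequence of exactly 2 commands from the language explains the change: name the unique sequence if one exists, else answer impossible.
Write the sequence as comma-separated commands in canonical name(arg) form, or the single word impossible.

move(3), turn(left)

key: position moved to (3,0) AND the heading swung to E — translation plus rotation needed
start: x=3 y=3 heading=S
step 1 (move(3)): x=3 y=0 heading=S
step 2 (turn(left)): x=3 y=0 heading=E
no rival 2-sequence matches.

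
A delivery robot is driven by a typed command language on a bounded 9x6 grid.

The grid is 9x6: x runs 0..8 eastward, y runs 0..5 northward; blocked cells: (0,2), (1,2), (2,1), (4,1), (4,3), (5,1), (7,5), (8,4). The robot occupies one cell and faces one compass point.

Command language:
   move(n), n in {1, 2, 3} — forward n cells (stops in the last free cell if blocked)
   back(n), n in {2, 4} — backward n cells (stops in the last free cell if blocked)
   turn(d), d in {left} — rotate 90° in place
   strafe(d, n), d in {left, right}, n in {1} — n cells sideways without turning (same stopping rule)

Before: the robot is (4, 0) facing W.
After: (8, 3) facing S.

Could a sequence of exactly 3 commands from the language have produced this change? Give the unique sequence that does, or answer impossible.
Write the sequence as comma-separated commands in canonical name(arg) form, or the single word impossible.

back(4), turn(left), back(4)

key: position moved to (8,3) AND the heading swung to S — translation plus rotation needed
from: (4, 0) facing W
1. back(4) → (8, 0) facing W
2. turn(left) → (8, 0) facing S
3. back(4) → (8, 3) facing S
all 512 alternatives checked — unique.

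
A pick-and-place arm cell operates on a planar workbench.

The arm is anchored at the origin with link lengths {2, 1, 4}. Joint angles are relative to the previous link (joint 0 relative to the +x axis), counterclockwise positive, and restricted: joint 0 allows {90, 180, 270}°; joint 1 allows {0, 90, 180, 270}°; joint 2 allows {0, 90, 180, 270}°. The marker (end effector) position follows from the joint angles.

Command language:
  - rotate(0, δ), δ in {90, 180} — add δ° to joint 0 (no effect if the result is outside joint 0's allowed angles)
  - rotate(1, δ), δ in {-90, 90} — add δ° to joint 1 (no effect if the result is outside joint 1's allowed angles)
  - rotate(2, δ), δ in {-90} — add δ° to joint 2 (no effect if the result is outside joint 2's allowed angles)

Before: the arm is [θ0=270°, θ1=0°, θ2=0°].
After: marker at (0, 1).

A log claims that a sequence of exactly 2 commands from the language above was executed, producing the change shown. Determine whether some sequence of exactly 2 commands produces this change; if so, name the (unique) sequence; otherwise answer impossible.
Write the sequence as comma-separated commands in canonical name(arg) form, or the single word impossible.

rotate(2, -90), rotate(2, -90)

initial: [θ0=270°, θ1=0°, θ2=0°]
1. rotate(2, -90) → [θ0=270°, θ1=0°, θ2=270°]
2. rotate(2, -90) → [θ0=270°, θ1=0°, θ2=180°]
no rival 2-sequence matches.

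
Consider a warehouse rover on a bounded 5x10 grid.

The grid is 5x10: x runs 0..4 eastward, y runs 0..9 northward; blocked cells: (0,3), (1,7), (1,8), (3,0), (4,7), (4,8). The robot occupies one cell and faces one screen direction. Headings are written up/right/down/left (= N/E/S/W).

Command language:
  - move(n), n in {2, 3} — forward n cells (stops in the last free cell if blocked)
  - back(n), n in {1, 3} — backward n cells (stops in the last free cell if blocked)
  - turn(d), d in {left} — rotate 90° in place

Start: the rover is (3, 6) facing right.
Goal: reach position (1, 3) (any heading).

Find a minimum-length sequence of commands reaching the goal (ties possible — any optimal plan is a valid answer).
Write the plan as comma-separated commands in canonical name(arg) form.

move(2), back(3), turn(left), back(3)

initial: (3, 6) facing right
step 1 (move(2)): (4, 6) facing right
step 2 (back(3)): (1, 6) facing right
step 3 (turn(left)): (1, 6) facing up
step 4 (back(3)): (1, 3) facing up
nothing shorter than 4 reaches the goal.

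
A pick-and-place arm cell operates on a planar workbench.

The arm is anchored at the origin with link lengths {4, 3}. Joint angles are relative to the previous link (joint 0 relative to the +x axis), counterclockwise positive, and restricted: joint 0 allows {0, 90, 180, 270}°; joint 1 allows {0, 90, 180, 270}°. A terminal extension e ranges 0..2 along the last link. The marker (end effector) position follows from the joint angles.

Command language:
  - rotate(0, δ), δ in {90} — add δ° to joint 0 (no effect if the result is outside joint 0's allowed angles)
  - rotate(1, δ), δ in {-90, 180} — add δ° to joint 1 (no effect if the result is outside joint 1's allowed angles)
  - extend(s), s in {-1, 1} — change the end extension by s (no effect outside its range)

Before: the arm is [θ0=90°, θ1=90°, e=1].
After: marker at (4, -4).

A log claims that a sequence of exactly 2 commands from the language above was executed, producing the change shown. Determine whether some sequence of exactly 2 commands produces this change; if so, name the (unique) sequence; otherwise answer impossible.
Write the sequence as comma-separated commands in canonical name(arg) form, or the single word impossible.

from: [θ0=90°, θ1=90°, e=1]
t=1 rotate(0, 90) ⇒ [θ0=180°, θ1=90°, e=1]
t=2 rotate(0, 90) ⇒ [θ0=270°, θ1=90°, e=1]
no other 2-command option fits: unique.

rotate(0, 90), rotate(0, 90)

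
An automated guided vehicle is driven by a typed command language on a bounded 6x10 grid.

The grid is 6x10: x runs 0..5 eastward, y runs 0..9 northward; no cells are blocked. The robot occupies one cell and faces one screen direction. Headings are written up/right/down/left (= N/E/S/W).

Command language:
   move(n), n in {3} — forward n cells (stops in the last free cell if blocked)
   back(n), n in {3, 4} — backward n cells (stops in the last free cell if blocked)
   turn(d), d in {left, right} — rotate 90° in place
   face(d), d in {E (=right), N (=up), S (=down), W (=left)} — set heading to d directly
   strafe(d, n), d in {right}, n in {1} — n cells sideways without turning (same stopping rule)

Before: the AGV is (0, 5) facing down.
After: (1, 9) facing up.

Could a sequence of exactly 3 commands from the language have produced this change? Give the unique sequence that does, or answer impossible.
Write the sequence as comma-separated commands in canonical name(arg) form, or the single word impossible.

key: position moved to (1,9) AND the heading swung to N — translation plus rotation needed
initial: (0, 5) facing down
1. back(4) → (0, 9) facing down
2. face(N) → (0, 9) facing up
3. strafe(right, 1) → (1, 9) facing up
no other 3-command option fits: unique.

back(4), face(N), strafe(right, 1)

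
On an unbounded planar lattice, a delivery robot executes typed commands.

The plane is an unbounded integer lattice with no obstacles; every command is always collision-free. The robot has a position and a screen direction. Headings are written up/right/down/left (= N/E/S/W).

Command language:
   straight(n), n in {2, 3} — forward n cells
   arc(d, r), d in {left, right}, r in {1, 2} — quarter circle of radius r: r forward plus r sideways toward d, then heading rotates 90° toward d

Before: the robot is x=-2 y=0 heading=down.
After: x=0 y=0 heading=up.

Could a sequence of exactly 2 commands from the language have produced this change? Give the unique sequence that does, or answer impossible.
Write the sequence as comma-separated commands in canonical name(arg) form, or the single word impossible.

key: position moved to (0,0) AND the heading swung to N — translation plus rotation needed
from: x=-2 y=0 heading=down
t=1 arc(left, 1) ⇒ x=-1 y=-1 heading=right
t=2 arc(left, 1) ⇒ x=0 y=0 heading=up
all 36 alternatives checked — unique.

arc(left, 1), arc(left, 1)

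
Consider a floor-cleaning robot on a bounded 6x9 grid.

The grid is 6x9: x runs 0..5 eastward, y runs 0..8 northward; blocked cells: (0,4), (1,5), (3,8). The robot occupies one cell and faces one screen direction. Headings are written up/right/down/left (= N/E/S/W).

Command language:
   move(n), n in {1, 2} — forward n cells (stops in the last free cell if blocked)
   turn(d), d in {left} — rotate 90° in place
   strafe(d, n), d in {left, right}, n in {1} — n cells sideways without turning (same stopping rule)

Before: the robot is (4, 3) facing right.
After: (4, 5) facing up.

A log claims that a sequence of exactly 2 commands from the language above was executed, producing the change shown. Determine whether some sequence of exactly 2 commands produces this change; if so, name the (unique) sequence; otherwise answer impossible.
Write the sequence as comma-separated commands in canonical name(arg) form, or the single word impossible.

turn(left), move(2)

key: order matters: swapping turn(left) and move(2) lands elsewhere
start: (4, 3) facing right
t=1 turn(left) ⇒ (4, 3) facing up
t=2 move(2) ⇒ (4, 5) facing up
no rival 2-sequence matches.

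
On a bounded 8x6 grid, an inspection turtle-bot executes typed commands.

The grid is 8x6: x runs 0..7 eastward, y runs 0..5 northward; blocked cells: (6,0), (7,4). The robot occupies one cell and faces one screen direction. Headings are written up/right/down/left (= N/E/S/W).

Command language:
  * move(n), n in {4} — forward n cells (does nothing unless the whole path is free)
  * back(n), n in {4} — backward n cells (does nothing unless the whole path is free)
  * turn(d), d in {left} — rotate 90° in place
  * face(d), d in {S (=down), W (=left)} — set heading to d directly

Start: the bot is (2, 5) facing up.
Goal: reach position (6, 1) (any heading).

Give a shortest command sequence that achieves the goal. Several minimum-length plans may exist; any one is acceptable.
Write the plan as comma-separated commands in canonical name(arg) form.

from: (2, 5) facing up
[1] after back(4): (2, 1) facing up
[2] after face(W): (2, 1) facing left
[3] after back(4): (6, 1) facing left
minimal: 3 command(s), checked below 3.

back(4), face(W), back(4)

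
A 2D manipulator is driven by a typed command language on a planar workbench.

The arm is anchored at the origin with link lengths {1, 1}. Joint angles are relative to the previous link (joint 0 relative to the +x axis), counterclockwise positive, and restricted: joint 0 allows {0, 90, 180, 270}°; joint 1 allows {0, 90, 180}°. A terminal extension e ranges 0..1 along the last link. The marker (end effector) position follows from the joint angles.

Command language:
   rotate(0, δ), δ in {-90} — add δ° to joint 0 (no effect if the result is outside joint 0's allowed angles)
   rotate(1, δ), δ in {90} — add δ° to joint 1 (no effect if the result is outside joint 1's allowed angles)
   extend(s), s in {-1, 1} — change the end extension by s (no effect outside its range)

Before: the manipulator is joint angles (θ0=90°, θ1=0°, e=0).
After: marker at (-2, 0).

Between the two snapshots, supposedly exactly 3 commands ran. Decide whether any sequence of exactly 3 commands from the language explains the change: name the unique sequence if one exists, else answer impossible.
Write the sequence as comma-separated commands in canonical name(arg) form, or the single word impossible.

t0: joint angles (θ0=90°, θ1=0°, e=0)
[1] after rotate(0, -90): joint angles (θ0=0°, θ1=0°, e=0)
[2] after rotate(0, -90): joint angles (θ0=270°, θ1=0°, e=0)
[3] after rotate(0, -90): joint angles (θ0=180°, θ1=0°, e=0)
no other 3-command option fits: unique.

rotate(0, -90), rotate(0, -90), rotate(0, -90)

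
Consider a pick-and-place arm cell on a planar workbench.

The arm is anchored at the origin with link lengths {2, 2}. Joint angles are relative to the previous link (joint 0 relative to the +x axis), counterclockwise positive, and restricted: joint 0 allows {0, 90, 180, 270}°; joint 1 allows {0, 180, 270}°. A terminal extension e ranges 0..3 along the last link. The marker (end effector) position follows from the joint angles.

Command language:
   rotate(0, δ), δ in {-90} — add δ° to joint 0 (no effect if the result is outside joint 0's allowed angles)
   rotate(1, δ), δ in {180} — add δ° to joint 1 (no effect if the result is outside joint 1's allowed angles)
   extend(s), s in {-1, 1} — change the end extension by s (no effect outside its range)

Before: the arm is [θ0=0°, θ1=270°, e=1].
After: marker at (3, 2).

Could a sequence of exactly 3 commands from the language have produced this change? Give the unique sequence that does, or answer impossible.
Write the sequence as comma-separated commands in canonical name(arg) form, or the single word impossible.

rotate(0, -90), rotate(0, -90), rotate(0, -90)

t0: [θ0=0°, θ1=270°, e=1]
1. rotate(0, -90) → [θ0=270°, θ1=270°, e=1]
2. rotate(0, -90) → [θ0=180°, θ1=270°, e=1]
3. rotate(0, -90) → [θ0=90°, θ1=270°, e=1]
no rival 3-sequence matches.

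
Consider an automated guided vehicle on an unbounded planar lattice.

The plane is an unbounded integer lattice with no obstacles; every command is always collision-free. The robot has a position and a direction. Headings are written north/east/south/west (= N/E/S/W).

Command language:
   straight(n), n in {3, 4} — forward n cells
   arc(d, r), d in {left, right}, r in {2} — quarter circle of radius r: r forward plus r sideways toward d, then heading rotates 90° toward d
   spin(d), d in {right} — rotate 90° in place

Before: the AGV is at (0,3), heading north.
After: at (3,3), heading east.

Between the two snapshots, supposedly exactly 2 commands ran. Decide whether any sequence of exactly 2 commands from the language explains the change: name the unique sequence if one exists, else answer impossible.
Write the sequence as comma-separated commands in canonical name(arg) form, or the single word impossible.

spin(right), straight(3)

key: position moved to (3,3) AND the heading swung to E — translation plus rotation needed
begin: at (0,3), heading north
1. spin(right) → at (0,3), heading east
2. straight(3) → at (3,3), heading east
no other 2-command option fits: unique.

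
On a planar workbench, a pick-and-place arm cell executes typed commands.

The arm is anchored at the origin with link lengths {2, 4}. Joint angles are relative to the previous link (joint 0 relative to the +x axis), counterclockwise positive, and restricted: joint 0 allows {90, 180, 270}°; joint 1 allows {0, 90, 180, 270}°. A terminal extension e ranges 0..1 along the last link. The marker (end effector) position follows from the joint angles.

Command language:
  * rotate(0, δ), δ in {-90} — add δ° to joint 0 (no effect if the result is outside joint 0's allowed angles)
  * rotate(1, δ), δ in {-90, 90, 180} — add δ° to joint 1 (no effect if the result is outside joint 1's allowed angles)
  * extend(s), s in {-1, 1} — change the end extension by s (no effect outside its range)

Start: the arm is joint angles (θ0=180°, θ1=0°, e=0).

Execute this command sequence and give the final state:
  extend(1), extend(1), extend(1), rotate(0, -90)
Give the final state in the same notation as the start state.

joint angles (θ0=90°, θ1=0°, e=1)

begin: joint angles (θ0=180°, θ1=0°, e=0)
step 1 (extend(1)): joint angles (θ0=180°, θ1=0°, e=1)
step 2 (extend(1)): joint angles (θ0=180°, θ1=0°, e=1)
step 3 (extend(1)): joint angles (θ0=180°, θ1=0°, e=1)
step 4 (rotate(0, -90)): joint angles (θ0=90°, θ1=0°, e=1)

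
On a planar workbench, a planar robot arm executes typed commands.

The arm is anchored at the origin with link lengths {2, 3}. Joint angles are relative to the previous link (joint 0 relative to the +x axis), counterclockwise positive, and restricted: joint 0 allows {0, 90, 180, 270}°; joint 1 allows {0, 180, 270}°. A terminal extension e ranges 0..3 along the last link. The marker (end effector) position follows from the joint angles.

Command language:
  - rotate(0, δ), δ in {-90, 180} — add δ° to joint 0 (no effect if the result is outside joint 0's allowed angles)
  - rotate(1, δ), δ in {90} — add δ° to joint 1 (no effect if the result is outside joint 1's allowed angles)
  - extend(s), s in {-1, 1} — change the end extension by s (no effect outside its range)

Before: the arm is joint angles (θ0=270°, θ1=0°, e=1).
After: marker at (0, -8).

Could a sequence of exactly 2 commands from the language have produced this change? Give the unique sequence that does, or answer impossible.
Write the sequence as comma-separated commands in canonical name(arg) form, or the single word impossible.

extend(1), extend(1)

initial: joint angles (θ0=270°, θ1=0°, e=1)
step 1 (extend(1)): joint angles (θ0=270°, θ1=0°, e=2)
step 2 (extend(1)): joint angles (θ0=270°, θ1=0°, e=3)
no other 2-command option fits: unique.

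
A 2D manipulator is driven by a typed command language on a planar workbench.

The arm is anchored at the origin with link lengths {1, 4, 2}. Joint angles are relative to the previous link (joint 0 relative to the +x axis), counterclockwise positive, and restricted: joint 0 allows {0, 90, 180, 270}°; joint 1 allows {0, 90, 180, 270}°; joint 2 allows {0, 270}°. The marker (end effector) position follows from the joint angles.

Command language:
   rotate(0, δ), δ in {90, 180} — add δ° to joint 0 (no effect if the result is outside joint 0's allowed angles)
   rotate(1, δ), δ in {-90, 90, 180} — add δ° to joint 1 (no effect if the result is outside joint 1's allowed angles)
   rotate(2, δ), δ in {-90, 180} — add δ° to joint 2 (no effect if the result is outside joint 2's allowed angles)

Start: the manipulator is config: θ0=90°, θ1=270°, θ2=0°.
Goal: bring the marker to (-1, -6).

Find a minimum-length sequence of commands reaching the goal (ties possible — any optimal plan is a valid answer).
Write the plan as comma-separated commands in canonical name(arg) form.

rotate(0, 90), rotate(1, 180)

initial: config: θ0=90°, θ1=270°, θ2=0°
1. rotate(0, 90) → config: θ0=180°, θ1=270°, θ2=0°
2. rotate(1, 180) → config: θ0=180°, θ1=90°, θ2=0°
no 1-step plan works, so 2 is optimal.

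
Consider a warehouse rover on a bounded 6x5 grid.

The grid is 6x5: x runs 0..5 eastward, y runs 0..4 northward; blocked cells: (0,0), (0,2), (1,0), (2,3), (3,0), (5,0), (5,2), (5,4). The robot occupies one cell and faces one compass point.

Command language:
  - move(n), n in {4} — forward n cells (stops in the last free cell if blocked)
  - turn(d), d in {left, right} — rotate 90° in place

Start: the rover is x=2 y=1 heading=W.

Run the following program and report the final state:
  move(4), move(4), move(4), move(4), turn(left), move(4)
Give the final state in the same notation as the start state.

x=0 y=1 heading=S

initial: x=2 y=1 heading=W
[1] after move(4): x=0 y=1 heading=W
[2] after move(4): x=0 y=1 heading=W
[3] after move(4): x=0 y=1 heading=W
[4] after move(4): x=0 y=1 heading=W
[5] after turn(left): x=0 y=1 heading=S
[6] after move(4): x=0 y=1 heading=S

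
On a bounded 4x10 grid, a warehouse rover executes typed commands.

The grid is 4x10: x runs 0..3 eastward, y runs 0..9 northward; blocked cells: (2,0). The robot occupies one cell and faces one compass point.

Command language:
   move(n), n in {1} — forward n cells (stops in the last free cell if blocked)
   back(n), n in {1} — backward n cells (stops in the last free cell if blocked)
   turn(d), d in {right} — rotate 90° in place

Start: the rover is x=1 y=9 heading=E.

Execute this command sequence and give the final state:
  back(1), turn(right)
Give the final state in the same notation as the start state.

x=0 y=9 heading=S

t0: x=1 y=9 heading=E
1. back(1) → x=0 y=9 heading=E
2. turn(right) → x=0 y=9 heading=S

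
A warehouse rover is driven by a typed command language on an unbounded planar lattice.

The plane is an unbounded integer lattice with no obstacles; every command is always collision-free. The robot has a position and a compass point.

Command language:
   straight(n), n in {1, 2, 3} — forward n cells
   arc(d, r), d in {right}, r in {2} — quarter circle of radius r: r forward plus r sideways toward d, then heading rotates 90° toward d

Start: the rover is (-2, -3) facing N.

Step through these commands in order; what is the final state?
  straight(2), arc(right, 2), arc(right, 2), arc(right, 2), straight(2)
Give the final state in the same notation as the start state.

(-2, -3) facing W

begin: (-2, -3) facing N
step 1 (straight(2)): (-2, -1) facing N
step 2 (arc(right, 2)): (0, 1) facing E
step 3 (arc(right, 2)): (2, -1) facing S
step 4 (arc(right, 2)): (0, -3) facing W
step 5 (straight(2)): (-2, -3) facing W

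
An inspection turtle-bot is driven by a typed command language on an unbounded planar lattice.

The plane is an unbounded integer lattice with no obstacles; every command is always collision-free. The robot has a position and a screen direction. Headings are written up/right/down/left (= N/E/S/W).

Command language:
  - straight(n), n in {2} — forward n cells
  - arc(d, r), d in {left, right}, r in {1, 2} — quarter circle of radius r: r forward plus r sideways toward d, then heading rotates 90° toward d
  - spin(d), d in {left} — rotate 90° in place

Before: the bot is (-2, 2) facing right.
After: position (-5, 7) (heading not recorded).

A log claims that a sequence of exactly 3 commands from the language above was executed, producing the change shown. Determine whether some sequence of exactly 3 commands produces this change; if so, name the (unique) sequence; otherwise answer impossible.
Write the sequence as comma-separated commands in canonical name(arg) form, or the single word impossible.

arc(left, 1), arc(left, 2), arc(right, 2)

key: order matters: swapping arc(left, 1) and arc(right, 2) lands elsewhere
initial: (-2, 2) facing right
1. arc(left, 1) → (-1, 3) facing up
2. arc(left, 2) → (-3, 5) facing left
3. arc(right, 2) → (-5, 7) facing up
no rival 3-sequence matches.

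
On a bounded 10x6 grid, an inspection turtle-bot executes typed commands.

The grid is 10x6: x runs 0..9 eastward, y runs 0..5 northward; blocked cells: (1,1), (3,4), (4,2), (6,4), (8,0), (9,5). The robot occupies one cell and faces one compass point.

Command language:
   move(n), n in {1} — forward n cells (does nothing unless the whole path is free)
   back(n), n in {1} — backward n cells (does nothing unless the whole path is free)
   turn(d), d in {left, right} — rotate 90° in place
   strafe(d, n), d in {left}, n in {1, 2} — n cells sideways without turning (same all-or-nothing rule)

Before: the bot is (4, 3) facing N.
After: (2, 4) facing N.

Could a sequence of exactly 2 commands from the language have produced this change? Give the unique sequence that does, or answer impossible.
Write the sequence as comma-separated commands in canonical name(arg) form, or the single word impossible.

strafe(left, 2), move(1)

key: heading stays N — no command in the sequence turns
from: (4, 3) facing N
[1] after strafe(left, 2): (2, 3) facing N
[2] after move(1): (2, 4) facing N
all 36 alternatives checked — unique.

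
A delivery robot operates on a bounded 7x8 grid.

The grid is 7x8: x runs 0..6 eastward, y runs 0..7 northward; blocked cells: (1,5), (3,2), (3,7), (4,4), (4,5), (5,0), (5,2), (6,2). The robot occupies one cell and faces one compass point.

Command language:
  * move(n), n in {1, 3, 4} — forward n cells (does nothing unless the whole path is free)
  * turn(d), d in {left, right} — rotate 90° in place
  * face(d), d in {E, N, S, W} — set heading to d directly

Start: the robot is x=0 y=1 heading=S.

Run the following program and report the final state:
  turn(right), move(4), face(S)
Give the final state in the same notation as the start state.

x=0 y=1 heading=S

start: x=0 y=1 heading=S
1. turn(right) → x=0 y=1 heading=W
2. move(4) → x=0 y=1 heading=W
3. face(S) → x=0 y=1 heading=S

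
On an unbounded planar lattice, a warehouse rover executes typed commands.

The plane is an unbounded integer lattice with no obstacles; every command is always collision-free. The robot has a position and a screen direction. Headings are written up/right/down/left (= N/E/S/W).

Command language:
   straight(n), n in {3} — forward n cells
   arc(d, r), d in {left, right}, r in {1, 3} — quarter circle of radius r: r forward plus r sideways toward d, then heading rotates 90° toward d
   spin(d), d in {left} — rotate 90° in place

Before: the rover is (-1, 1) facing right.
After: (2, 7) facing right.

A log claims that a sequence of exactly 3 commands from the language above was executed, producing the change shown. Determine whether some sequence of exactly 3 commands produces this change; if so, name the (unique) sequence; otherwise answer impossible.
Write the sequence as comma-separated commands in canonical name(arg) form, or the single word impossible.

key: still facing E at the end — net rotation zero over 3 steps
t0: (-1, 1) facing right
1. spin(left) → (-1, 1) facing up
2. straight(3) → (-1, 4) facing up
3. arc(right, 3) → (2, 7) facing right
uniquely the one of 216 3-step routes that fits.

spin(left), straight(3), arc(right, 3)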